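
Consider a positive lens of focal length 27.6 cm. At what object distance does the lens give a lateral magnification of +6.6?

m = −d_i/d_o ⇒ d_i = −m·d_o.
1/f = 1/d_o + 1/d_i = 1/d_o − 1/(m·d_o) = (1 − 1/m)/d_o, so d_o = f(1 − 1/m) = (27.60)(1 − 1/(+6.6)) = 23.4 cm.

23.4 cm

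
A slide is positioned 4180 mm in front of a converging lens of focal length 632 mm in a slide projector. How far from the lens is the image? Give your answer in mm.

Thin-lens equation: 1/v = 1/f − 1/u = 1/(632.0) − 1/(4180) = 0.001582 − 0.0002392 = 0.001343, so v = 745 mm.
The image is real, inverted and reduced, on the far side of the lens.

745 mm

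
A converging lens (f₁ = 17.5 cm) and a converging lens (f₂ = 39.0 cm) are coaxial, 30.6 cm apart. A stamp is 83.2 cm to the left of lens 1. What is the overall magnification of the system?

Lens 1: 1/d_i1 = 1/(17.5) − 1/(83.2) = 0.04512, so d_i1 = 22.16 cm; m₁ = −d_i1/d_o1 = -0.2663.
d_o2 = 30.6 − (22.16) = 8.440 cm.
Lens 2: 1/d_i2 = 1/(39.0) − 1/(8.440) = -0.09284, so d_i2 = -10.77 cm; m₂ = −d_i2/d_o2 = +1.276.
m = m₁·m₂ = (-0.2663)(+1.276) = -0.340.

m = -0.340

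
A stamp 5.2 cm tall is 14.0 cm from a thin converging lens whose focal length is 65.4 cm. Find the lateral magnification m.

1/d_i = 1/f − 1/d_o = 1/(65.40) − 1/(14.0) = -0.05614, so d_i = -17.81 cm.
m = −d_i/d_o = −(-17.81)/(14.0) = +1.27.
The image is virtual, upright and enlarged, on the same side as the object.

m = +1.27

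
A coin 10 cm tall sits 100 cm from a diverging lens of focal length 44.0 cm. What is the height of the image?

3.06 cm

For a diverging lens, f = -44.0 cm.
1/d_i = 1/f − 1/d_o = 1/(-44.00) − 1/(100) = -0.03273, so d_i = -30.56 cm.
m = −d_i/d_o = +0.3056.
|h_i| = |m|·h_o = 0.3056 × 10 = 3.06 cm. The image is virtual, upright and reduced, on the same side as the object.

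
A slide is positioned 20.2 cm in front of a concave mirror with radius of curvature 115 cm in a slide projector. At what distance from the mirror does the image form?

31.1 cm

f = R/2 = 115/2 = 57.50 cm.
Mirror equation: 1/q = 1/f − 1/p = 1/(57.50) − 1/(20.2) = 0.01739 − 0.04950 = -0.03211, so q = -31.1 cm.
The image is virtual, upright and enlarged, behind the mirror.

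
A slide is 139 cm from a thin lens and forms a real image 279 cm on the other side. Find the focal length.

f = 92.8 cm (converging)

Real image ⇒ d_i = +279 cm.
1/f = 1/d_o + 1/d_i = 1/(139) + 1/(279) = 0.01078, so f = 92.8 cm.
Since f is positive, the thin lens is converging.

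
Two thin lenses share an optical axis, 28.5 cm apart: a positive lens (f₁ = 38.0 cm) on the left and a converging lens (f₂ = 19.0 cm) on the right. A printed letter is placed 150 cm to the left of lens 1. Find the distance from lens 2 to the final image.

Lens 1: 1/d_i1 = 1/f₁ − 1/d_o1 = 1/(38.0) − 1/(150) = 0.01965, so d_i1 = 50.89 cm.
The intermediate image is 50.89 cm to the right of lens 1, which lies 22.39 cm to the right of lens 2 — a virtual object — so d_o2 = −22.39 cm.
Lens 2: 1/d_i2 = 1/f₂ − 1/d_o2 = 1/(19.0) − 1/(-22.39) = 0.09729, so d_i2 = 10.3 cm.
The final image is real, 10.3 cm to the right of lens 2 (overall magnification ≈ -0.16).

10.3 cm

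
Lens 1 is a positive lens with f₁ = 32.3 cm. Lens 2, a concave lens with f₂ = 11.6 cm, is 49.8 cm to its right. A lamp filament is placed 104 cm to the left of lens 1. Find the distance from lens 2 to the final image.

2.35 cm

Lens 1: 1/d_i1 = 1/f₁ − 1/d_o1 = 1/(32.3) − 1/(104) = 0.02134, so d_i1 = 46.85 cm.
The intermediate image is 46.85 cm to the right of lens 1, which is 49.8 − (46.85) = 2.950 cm to the left of lens 2, so d_o2 = +2.950 cm.
Lens 2 is diverging, so f₂ = −11.6 cm.
Lens 2: 1/d_i2 = 1/f₂ − 1/d_o2 = 1/(-11.6) − 1/(2.950) = -0.4252, so d_i2 = -2.35 cm.
The final image is virtual, 2.35 cm to the left of lens 2 (overall magnification ≈ -0.36).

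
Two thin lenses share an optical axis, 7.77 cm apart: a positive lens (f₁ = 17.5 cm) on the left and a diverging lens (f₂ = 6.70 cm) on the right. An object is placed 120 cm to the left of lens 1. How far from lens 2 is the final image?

Lens 1: 1/d_i1 = 1/f₁ − 1/d_o1 = 1/(17.5) − 1/(120) = 0.04881, so d_i1 = 20.49 cm.
The intermediate image is 20.49 cm to the right of lens 1, which lies 12.72 cm to the right of lens 2 — a virtual object — so d_o2 = −12.72 cm.
Lens 2 is diverging, so f₂ = −6.70 cm.
Lens 2: 1/d_i2 = 1/f₂ − 1/d_o2 = 1/(-6.70) − 1/(-12.72) = -0.07064, so d_i2 = -14.2 cm.
The final image is virtual, 14.2 cm to the left of lens 2 (overall magnification ≈ 0.19).

14.2 cm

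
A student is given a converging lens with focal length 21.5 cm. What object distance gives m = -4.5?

m = −d_i/d_o ⇒ d_i = −m·d_o.
1/f = 1/d_o + 1/d_i = 1/d_o − 1/(m·d_o) = (1 − 1/m)/d_o, so d_o = f(1 − 1/m) = (21.50)(1 − 1/(-4.5)) = 26.3 cm.

26.3 cm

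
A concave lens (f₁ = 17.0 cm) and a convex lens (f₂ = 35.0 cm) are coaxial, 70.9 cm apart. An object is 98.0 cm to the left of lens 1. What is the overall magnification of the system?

m = -0.103

f₁ = −17.0 cm (diverging).
Lens 1: 1/d_i1 = 1/(-17.0) − 1/(98.0) = -0.06903, so d_i1 = -14.49 cm; m₁ = −d_i1/d_o1 = +0.1479.
d_o2 = 70.9 − (-14.49) = 85.39 cm.
Lens 2: 1/d_i2 = 1/(35.0) − 1/(85.39) = 0.01686, so d_i2 = 59.31 cm; m₂ = −d_i2/d_o2 = -0.6946.
m = m₁·m₂ = (+0.1479)(-0.6946) = -0.103.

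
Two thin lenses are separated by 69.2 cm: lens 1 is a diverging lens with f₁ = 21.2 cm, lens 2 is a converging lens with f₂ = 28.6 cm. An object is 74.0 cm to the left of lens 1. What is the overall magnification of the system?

m = -0.112

f₁ = −21.2 cm (diverging).
Lens 1: 1/d_i1 = 1/(-21.2) − 1/(74.0) = -0.06068, so d_i1 = -16.48 cm; m₁ = −d_i1/d_o1 = +0.2227.
d_o2 = 69.2 − (-16.48) = 85.68 cm.
Lens 2: 1/d_i2 = 1/(28.6) − 1/(85.68) = 0.02329, so d_i2 = 42.93 cm; m₂ = −d_i2/d_o2 = -0.5011.
m = m₁·m₂ = (+0.2227)(-0.5011) = -0.112.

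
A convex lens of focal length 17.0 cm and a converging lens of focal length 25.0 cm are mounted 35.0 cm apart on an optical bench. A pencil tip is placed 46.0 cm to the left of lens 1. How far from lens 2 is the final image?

Lens 1: 1/d_i1 = 1/f₁ − 1/d_o1 = 1/(17.0) − 1/(46.0) = 0.03708, so d_i1 = 26.97 cm.
The intermediate image is 26.97 cm to the right of lens 1, which is 35.0 − (26.97) = 8.030 cm to the left of lens 2, so d_o2 = +8.030 cm.
Lens 2: 1/d_i2 = 1/f₂ − 1/d_o2 = 1/(25.0) − 1/(8.030) = -0.08453, so d_i2 = -11.8 cm.
The final image is virtual, 11.8 cm to the left of lens 2 (overall magnification ≈ -0.86).

11.8 cm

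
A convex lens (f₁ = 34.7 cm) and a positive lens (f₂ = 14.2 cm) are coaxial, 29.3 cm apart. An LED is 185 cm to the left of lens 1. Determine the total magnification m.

m = -0.119

Lens 1: 1/d_i1 = 1/(34.7) − 1/(185) = 0.02341, so d_i1 = 42.71 cm; m₁ = −d_i1/d_o1 = -0.2309.
d_o2 = 29.3 − (42.71) = -13.41 cm (virtual object).
Lens 2: 1/d_i2 = 1/(14.2) − 1/(-13.41) = 0.1450, so d_i2 = 6.897 cm; m₂ = −d_i2/d_o2 = +0.5143.
m = m₁·m₂ = (-0.2309)(+0.5143) = -0.119.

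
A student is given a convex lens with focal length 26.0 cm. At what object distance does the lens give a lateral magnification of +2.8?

16.7 cm

m = −d_i/d_o ⇒ d_i = −m·d_o.
1/f = 1/d_o + 1/d_i = 1/d_o − 1/(m·d_o) = (1 − 1/m)/d_o, so d_o = f(1 − 1/m) = (26.00)(1 − 1/(+2.8)) = 16.7 cm.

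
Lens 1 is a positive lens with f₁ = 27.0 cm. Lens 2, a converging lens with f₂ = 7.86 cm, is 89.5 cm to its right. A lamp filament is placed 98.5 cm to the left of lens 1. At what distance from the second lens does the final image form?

Lens 1: 1/d_i1 = 1/f₁ − 1/d_o1 = 1/(27.0) − 1/(98.5) = 0.02688, so d_i1 = 37.20 cm.
The intermediate image is 37.20 cm to the right of lens 1, which is 89.5 − (37.20) = 52.30 cm to the left of lens 2, so d_o2 = +52.30 cm.
Lens 2: 1/d_i2 = 1/f₂ − 1/d_o2 = 1/(7.86) − 1/(52.30) = 0.1081, so d_i2 = 9.25 cm.
The final image is real, 9.25 cm to the right of lens 2 (overall magnification ≈ 0.067).

9.25 cm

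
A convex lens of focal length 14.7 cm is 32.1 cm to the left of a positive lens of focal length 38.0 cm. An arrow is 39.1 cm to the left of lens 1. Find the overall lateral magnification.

m = -0.777

Lens 1: 1/d_i1 = 1/(14.7) − 1/(39.1) = 0.04245, so d_i1 = 23.56 cm; m₁ = −d_i1/d_o1 = -0.6026.
d_o2 = 32.1 − (23.56) = 8.540 cm.
Lens 2: 1/d_i2 = 1/(38.0) − 1/(8.540) = -0.09078, so d_i2 = -11.02 cm; m₂ = −d_i2/d_o2 = +1.290.
m = m₁·m₂ = (-0.6026)(+1.290) = -0.777.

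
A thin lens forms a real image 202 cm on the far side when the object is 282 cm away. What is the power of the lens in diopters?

P = +0.850 D

d_i = +202 cm.
1/f = 1/d_o + 1/d_i = 1/(282) + 1/(202) = 0.008497 cm⁻¹.
f = 117.7 cm = 1.177 m, so P = 1/f = +0.850 D.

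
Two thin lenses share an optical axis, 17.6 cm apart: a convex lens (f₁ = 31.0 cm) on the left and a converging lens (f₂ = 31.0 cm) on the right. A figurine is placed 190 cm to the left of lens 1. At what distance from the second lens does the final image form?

11.9 cm

Lens 1: 1/d_i1 = 1/f₁ − 1/d_o1 = 1/(31.0) − 1/(190) = 0.02699, so d_i1 = 37.04 cm.
The intermediate image is 37.04 cm to the right of lens 1, which lies 19.44 cm to the right of lens 2 — a virtual object — so d_o2 = −19.44 cm.
Lens 2: 1/d_i2 = 1/f₂ − 1/d_o2 = 1/(31.0) − 1/(-19.44) = 0.08370, so d_i2 = 11.9 cm.
The final image is real, 11.9 cm to the right of lens 2 (overall magnification ≈ -0.12).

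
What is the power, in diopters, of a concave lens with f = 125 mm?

For a concave lens, f = −125 mm.
f = -12.5 cm = -0.125 m.
P = 1/f = 1/(-0.125 m) = -8.00 D.

P = -8.00 D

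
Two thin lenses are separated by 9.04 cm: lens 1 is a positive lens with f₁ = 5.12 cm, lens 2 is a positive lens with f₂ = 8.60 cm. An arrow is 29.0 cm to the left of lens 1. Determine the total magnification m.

m = -0.319

Lens 1: 1/d_i1 = 1/(5.12) − 1/(29.0) = 0.1608, so d_i1 = 6.218 cm; m₁ = −d_i1/d_o1 = -0.2144.
d_o2 = 9.04 − (6.218) = 2.822 cm.
Lens 2: 1/d_i2 = 1/(8.60) − 1/(2.822) = -0.2381, so d_i2 = -4.200 cm; m₂ = −d_i2/d_o2 = +1.488.
m = m₁·m₂ = (-0.2144)(+1.488) = -0.319.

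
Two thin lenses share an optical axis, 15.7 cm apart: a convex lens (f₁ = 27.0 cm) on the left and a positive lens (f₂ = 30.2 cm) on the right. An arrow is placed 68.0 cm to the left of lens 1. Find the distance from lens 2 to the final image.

Lens 1: 1/d_i1 = 1/f₁ − 1/d_o1 = 1/(27.0) − 1/(68.0) = 0.02233, so d_i1 = 44.78 cm.
The intermediate image is 44.78 cm to the right of lens 1, which lies 29.08 cm to the right of lens 2 — a virtual object — so d_o2 = −29.08 cm.
Lens 2: 1/d_i2 = 1/f₂ − 1/d_o2 = 1/(30.2) − 1/(-29.08) = 0.06750, so d_i2 = 14.8 cm.
The final image is real, 14.8 cm to the right of lens 2 (overall magnification ≈ -0.34).

14.8 cm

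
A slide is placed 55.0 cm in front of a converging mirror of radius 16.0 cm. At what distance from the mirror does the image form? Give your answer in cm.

9.36 cm

f = R/2 = 16.0/2 = 8.000 cm.
Mirror equation: 1/v = 1/f − 1/u = 1/(8.000) − 1/(55.0) = 0.1250 − 0.01818 = 0.1068, so v = 9.36 cm.
The image is real, inverted and reduced, in front of the mirror.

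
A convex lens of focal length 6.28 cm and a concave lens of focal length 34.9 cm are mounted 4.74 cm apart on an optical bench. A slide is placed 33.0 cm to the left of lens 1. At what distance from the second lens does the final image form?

Lens 1: 1/d_i1 = 1/f₁ − 1/d_o1 = 1/(6.28) − 1/(33.0) = 0.1289, so d_i1 = 7.756 cm.
The intermediate image is 7.756 cm to the right of lens 1, which lies 3.016 cm to the right of lens 2 — a virtual object — so d_o2 = −3.016 cm.
Lens 2 is diverging, so f₂ = −34.9 cm.
Lens 2: 1/d_i2 = 1/f₂ − 1/d_o2 = 1/(-34.9) − 1/(-3.016) = 0.3029, so d_i2 = 3.30 cm.
The final image is real, 3.30 cm to the right of lens 2 (overall magnification ≈ -0.26).

3.30 cm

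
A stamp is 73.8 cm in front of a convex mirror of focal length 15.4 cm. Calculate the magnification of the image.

For a convex mirror, f = -15.4 cm.
1/d_i = 1/f − 1/d_o = 1/(-15.40) − 1/(73.8) = -0.07849, so d_i = -12.74 cm.
m = −d_i/d_o = −(-12.74)/(73.8) = +0.173.
The image is virtual, upright and reduced, behind the mirror.

m = +0.173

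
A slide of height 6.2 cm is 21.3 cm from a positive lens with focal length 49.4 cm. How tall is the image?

1/d_i = 1/f − 1/d_o = 1/(49.40) − 1/(21.3) = -0.02671, so d_i = -37.45 cm.
m = −d_i/d_o = +1.758.
|h_i| = |m|·h_o = 1.758 × 6.2 = 10.9 cm. The image is virtual, upright and enlarged, on the same side as the object.

10.9 cm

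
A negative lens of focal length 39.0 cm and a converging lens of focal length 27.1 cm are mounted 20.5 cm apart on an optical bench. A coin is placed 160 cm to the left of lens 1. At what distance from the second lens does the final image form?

56.8 cm

Lens 1 is diverging, so f₁ = −39.0 cm.
Lens 1: 1/d_i1 = 1/f₁ − 1/d_o1 = 1/(-39.0) − 1/(160) = -0.03189, so d_i1 = -31.36 cm.
The intermediate image is 31.36 cm to the left of lens 1 (virtual), which is 20.5 − (-31.36) = 51.86 cm to the left of lens 2, so d_o2 = +51.86 cm.
Lens 2: 1/d_i2 = 1/f₂ − 1/d_o2 = 1/(27.1) − 1/(51.86) = 0.01762, so d_i2 = 56.8 cm.
The final image is real, 56.8 cm to the right of lens 2 (overall magnification ≈ -0.21).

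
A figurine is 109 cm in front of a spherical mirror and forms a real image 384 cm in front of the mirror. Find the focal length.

Real image ⇒ d_i = +384 cm.
1/f = 1/d_o + 1/d_i = 1/(109) + 1/(384) = 0.01178, so f = 84.9 cm.
Since f is positive, the spherical mirror is concave.

f = 84.9 cm (concave)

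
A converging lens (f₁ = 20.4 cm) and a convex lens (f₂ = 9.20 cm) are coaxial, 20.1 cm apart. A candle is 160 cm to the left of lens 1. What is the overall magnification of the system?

Lens 1: 1/d_i1 = 1/(20.4) − 1/(160) = 0.04277, so d_i1 = 23.38 cm; m₁ = −d_i1/d_o1 = -0.1461.
d_o2 = 20.1 − (23.38) = -3.280 cm (virtual object).
Lens 2: 1/d_i2 = 1/(9.20) − 1/(-3.280) = 0.4136, so d_i2 = 2.418 cm; m₂ = −d_i2/d_o2 = +0.7372.
m = m₁·m₂ = (-0.1461)(+0.7372) = -0.108.

m = -0.108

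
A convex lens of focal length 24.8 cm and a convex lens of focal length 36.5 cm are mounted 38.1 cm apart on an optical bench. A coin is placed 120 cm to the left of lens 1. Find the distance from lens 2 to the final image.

8.42 cm

Lens 1: 1/d_i1 = 1/f₁ − 1/d_o1 = 1/(24.8) − 1/(120) = 0.03199, so d_i1 = 31.26 cm.
The intermediate image is 31.26 cm to the right of lens 1, which is 38.1 − (31.26) = 6.840 cm to the left of lens 2, so d_o2 = +6.840 cm.
Lens 2: 1/d_i2 = 1/f₂ − 1/d_o2 = 1/(36.5) − 1/(6.840) = -0.1188, so d_i2 = -8.42 cm.
The final image is virtual, 8.42 cm to the left of lens 2 (overall magnification ≈ -0.32).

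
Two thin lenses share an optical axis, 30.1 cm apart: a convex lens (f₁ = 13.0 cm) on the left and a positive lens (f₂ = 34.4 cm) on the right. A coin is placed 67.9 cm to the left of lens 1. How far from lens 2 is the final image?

23.7 cm

Lens 1: 1/d_i1 = 1/f₁ − 1/d_o1 = 1/(13.0) − 1/(67.9) = 0.06220, so d_i1 = 16.08 cm.
The intermediate image is 16.08 cm to the right of lens 1, which is 30.1 − (16.08) = 14.02 cm to the left of lens 2, so d_o2 = +14.02 cm.
Lens 2: 1/d_i2 = 1/f₂ − 1/d_o2 = 1/(34.4) − 1/(14.02) = -0.04226, so d_i2 = -23.7 cm.
The final image is virtual, 23.7 cm to the left of lens 2 (overall magnification ≈ -0.40).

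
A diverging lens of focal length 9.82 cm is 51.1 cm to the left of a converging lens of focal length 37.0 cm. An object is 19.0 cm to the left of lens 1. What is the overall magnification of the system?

f₁ = −9.82 cm (diverging).
Lens 1: 1/d_i1 = 1/(-9.82) − 1/(19.0) = -0.1545, so d_i1 = -6.474 cm; m₁ = −d_i1/d_o1 = +0.3407.
d_o2 = 51.1 − (-6.474) = 57.57 cm.
Lens 2: 1/d_i2 = 1/(37.0) − 1/(57.57) = 0.009657, so d_i2 = 103.6 cm; m₂ = −d_i2/d_o2 = -1.799.
m = m₁·m₂ = (+0.3407)(-1.799) = -0.613.

m = -0.613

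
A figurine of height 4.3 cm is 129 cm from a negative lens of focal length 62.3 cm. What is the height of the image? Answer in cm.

For a negative lens, f = -62.3 cm.
1/d_i = 1/f − 1/d_o = 1/(-62.30) − 1/(129) = -0.02380, so d_i = -42.01 cm.
m = −d_i/d_o = +0.3257.
|h_i| = |m|·h_o = 0.3257 × 4.3 = 1.40 cm. The image is virtual, upright and reduced, on the same side as the object.

1.40 cm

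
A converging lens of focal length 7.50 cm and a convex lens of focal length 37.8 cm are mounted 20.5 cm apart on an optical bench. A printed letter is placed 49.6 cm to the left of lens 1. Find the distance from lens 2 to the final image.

Lens 1: 1/d_i1 = 1/f₁ − 1/d_o1 = 1/(7.50) − 1/(49.6) = 0.1132, so d_i1 = 8.836 cm.
The intermediate image is 8.836 cm to the right of lens 1, which is 20.5 − (8.836) = 11.66 cm to the left of lens 2, so d_o2 = +11.66 cm.
Lens 2: 1/d_i2 = 1/f₂ − 1/d_o2 = 1/(37.8) − 1/(11.66) = -0.05931, so d_i2 = -16.9 cm.
The final image is virtual, 16.9 cm to the left of lens 2 (overall magnification ≈ -0.26).

16.9 cm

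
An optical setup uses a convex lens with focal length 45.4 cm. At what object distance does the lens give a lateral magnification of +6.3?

38.2 cm

m = −d_i/d_o ⇒ d_i = −m·d_o.
1/f = 1/d_o + 1/d_i = 1/d_o − 1/(m·d_o) = (1 − 1/m)/d_o, so d_o = f(1 − 1/m) = (45.40)(1 − 1/(+6.3)) = 38.2 cm.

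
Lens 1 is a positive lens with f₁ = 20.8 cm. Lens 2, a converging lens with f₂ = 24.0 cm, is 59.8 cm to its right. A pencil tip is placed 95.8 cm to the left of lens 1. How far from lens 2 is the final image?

Lens 1: 1/d_i1 = 1/f₁ − 1/d_o1 = 1/(20.8) − 1/(95.8) = 0.03764, so d_i1 = 26.57 cm.
The intermediate image is 26.57 cm to the right of lens 1, which is 59.8 − (26.57) = 33.23 cm to the left of lens 2, so d_o2 = +33.23 cm.
Lens 2: 1/d_i2 = 1/f₂ − 1/d_o2 = 1/(24.0) − 1/(33.23) = 0.01157, so d_i2 = 86.4 cm.
The final image is real, 86.4 cm to the right of lens 2 (overall magnification ≈ 0.72).

86.4 cm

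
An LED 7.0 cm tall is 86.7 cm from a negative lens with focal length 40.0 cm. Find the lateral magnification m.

For a negative lens, f = -40.0 cm.
1/d_i = 1/f − 1/d_o = 1/(-40.00) − 1/(86.7) = -0.03653, so d_i = -27.37 cm.
m = −d_i/d_o = −(-27.37)/(86.7) = +0.316.
The image is virtual, upright and reduced, on the same side as the object.

m = +0.316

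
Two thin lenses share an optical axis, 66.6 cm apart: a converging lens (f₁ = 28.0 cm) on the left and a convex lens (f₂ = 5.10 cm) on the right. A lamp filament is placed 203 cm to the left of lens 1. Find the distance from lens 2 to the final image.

6.00 cm

Lens 1: 1/d_i1 = 1/f₁ − 1/d_o1 = 1/(28.0) − 1/(203) = 0.03079, so d_i1 = 32.48 cm.
The intermediate image is 32.48 cm to the right of lens 1, which is 66.6 − (32.48) = 34.12 cm to the left of lens 2, so d_o2 = +34.12 cm.
Lens 2: 1/d_i2 = 1/f₂ − 1/d_o2 = 1/(5.10) − 1/(34.12) = 0.1668, so d_i2 = 6.00 cm.
The final image is real, 6.00 cm to the right of lens 2 (overall magnification ≈ 0.028).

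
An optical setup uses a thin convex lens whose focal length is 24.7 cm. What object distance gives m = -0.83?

54.5 cm

m = −d_i/d_o ⇒ d_i = −m·d_o.
1/f = 1/d_o + 1/d_i = 1/d_o − 1/(m·d_o) = (1 − 1/m)/d_o, so d_o = f(1 − 1/m) = (24.70)(1 − 1/(-0.83)) = 54.5 cm.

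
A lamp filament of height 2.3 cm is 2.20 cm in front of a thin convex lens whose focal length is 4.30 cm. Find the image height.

1/d_i = 1/f − 1/d_o = 1/(4.300) − 1/(2.20) = -0.2220, so d_i = -4.505 cm.
m = −d_i/d_o = +2.048.
|h_i| = |m|·h_o = 2.048 × 2.3 = 4.71 cm. The image is virtual, upright and enlarged, on the same side as the object.

4.71 cm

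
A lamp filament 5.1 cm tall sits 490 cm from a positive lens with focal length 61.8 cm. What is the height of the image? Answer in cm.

1/d_i = 1/f − 1/d_o = 1/(61.80) − 1/(490) = 0.01414, so d_i = 70.72 cm.
m = −d_i/d_o = -0.1443.
|h_i| = |m|·h_o = 0.1443 × 5.1 = 0.736 cm. The image is real, inverted and reduced, on the far side of the lens.

0.736 cm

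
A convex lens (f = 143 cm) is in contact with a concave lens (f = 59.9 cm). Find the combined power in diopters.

P = -0.970 D

P₁ = 1/f₁ = 1/(1.43 m) = +0.6993 D; P₂ = 1/f₂ = 1/(-0.599 m) = -1.669 D.
For thin lenses in contact, P = P₁ + P₂ = (+0.6993) + (-1.669) = -0.970 D.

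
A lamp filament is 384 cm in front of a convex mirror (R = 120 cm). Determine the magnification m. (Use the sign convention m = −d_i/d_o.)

f = R/2 = 120/2 = 60.00 cm; for a convex mirror, f = -60.00 cm.
1/d_i = 1/f − 1/d_o = 1/(-60.00) − 1/(384) = -0.01927, so d_i = -51.89 cm.
m = −d_i/d_o = −(-51.89)/(384) = +0.135.
The image is virtual, upright and reduced, behind the mirror.

m = +0.135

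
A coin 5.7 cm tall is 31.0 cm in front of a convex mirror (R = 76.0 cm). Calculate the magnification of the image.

m = +0.551

f = R/2 = 76.0/2 = 38.00 cm; for a convex mirror, f = -38.00 cm.
1/d_i = 1/f − 1/d_o = 1/(-38.00) − 1/(31.0) = -0.05857, so d_i = -17.07 cm.
m = −d_i/d_o = −(-17.07)/(31.0) = +0.551.
The image is virtual, upright and reduced, behind the mirror.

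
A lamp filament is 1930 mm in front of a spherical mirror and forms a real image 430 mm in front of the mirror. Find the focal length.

f = 352 mm (concave)

Real image ⇒ d_i = +430 mm.
1/f = 1/d_o + 1/d_i = 1/(1930) + 1/(430) = 0.002844, so f = 352 mm.
Since f is positive, the spherical mirror is concave.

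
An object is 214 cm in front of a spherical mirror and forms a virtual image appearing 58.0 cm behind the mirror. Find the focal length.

f = -79.6 cm (convex)

Virtual image ⇒ d_i = −58.0 cm.
1/f = 1/d_o + 1/d_i = 1/(214) + 1/(-58.0) = -0.01257, so f = -79.6 cm.
Since f is negative, the spherical mirror is convex.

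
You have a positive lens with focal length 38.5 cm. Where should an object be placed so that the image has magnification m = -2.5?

m = −d_i/d_o ⇒ d_i = −m·d_o.
1/f = 1/d_o + 1/d_i = 1/d_o − 1/(m·d_o) = (1 − 1/m)/d_o, so d_o = f(1 − 1/m) = (38.50)(1 − 1/(-2.5)) = 53.9 cm.

53.9 cm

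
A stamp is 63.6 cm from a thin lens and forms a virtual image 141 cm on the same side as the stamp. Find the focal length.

f = 116 cm (converging)

Virtual image ⇒ d_i = −141 cm.
1/f = 1/d_o + 1/d_i = 1/(63.6) + 1/(-141) = 0.008631, so f = 116 cm.
Since f is positive, the thin lens is converging.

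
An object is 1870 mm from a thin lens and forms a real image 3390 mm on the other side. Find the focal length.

Real image ⇒ d_i = +3390 mm.
1/f = 1/d_o + 1/d_i = 1/(1870) + 1/(3390) = 0.0008297, so f = 1210 mm.
Since f is positive, the thin lens is converging.

f = 1210 mm (converging)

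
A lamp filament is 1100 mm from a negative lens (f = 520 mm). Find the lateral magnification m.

m = +0.321

For a negative lens, f = -520 mm.
1/d_i = 1/f − 1/d_o = 1/(-520.0) − 1/(1100) = -0.002832, so d_i = -353.1 mm.
m = −d_i/d_o = −(-353.1)/(1100) = +0.321.
The image is virtual, upright and reduced, on the same side as the object.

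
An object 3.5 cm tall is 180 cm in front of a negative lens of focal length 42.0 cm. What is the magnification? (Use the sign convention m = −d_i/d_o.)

For a negative lens, f = -42.0 cm.
1/d_i = 1/f − 1/d_o = 1/(-42.00) − 1/(180) = -0.02937, so d_i = -34.05 cm.
m = −d_i/d_o = −(-34.05)/(180) = +0.189.
The image is virtual, upright and reduced, on the same side as the object.

m = +0.189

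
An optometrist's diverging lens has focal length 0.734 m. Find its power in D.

For a diverging lens, f = −0.734 m.
P = 1/f = 1/(-0.734 m) = -1.36 D.

P = -1.36 D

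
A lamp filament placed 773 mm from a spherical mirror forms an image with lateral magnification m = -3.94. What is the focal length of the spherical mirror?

f = 617 mm (concave)

m = −d_i/d_o ⇒ d_i = −m·d_o = −(-3.94)·(773) = 3046 mm.
1/f = 1/d_o + 1/d_i = 1/(773) + 1/(3046) = 0.001622, so f = 617 mm.
Since f is positive, the spherical mirror is concave.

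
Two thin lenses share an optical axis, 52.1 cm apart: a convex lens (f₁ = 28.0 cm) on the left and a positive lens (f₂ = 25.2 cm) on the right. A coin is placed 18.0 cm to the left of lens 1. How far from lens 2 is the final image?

Lens 1: 1/d_i1 = 1/f₁ − 1/d_o1 = 1/(28.0) − 1/(18.0) = -0.01984, so d_i1 = -50.40 cm.
The intermediate image is 50.40 cm to the left of lens 1 (virtual), which is 52.1 − (-50.40) = 102.5 cm to the left of lens 2, so d_o2 = +102.5 cm.
Lens 2: 1/d_i2 = 1/f₂ − 1/d_o2 = 1/(25.2) − 1/(102.5) = 0.02993, so d_i2 = 33.4 cm.
The final image is real, 33.4 cm to the right of lens 2 (overall magnification ≈ -0.91).

33.4 cm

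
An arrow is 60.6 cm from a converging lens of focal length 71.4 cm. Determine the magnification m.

m = +6.61

1/d_i = 1/f − 1/d_o = 1/(71.40) − 1/(60.6) = -0.002496, so d_i = -400.6 cm.
m = −d_i/d_o = −(-400.6)/(60.6) = +6.61.
The image is virtual, upright and enlarged, on the same side as the object.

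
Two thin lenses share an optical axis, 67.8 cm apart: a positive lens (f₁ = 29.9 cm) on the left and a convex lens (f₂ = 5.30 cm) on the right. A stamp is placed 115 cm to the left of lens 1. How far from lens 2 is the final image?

6.57 cm

Lens 1: 1/d_i1 = 1/f₁ − 1/d_o1 = 1/(29.9) − 1/(115) = 0.02475, so d_i1 = 40.41 cm.
The intermediate image is 40.41 cm to the right of lens 1, which is 67.8 − (40.41) = 27.39 cm to the left of lens 2, so d_o2 = +27.39 cm.
Lens 2: 1/d_i2 = 1/f₂ − 1/d_o2 = 1/(5.30) − 1/(27.39) = 0.1522, so d_i2 = 6.57 cm.
The final image is real, 6.57 cm to the right of lens 2 (overall magnification ≈ 0.084).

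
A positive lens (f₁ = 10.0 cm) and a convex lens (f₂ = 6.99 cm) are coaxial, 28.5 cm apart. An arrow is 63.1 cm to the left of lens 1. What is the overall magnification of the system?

m = +0.137

Lens 1: 1/d_i1 = 1/(10.0) − 1/(63.1) = 0.08415, so d_i1 = 11.88 cm; m₁ = −d_i1/d_o1 = -0.1883.
d_o2 = 28.5 − (11.88) = 16.62 cm.
Lens 2: 1/d_i2 = 1/(6.99) − 1/(16.62) = 0.08289, so d_i2 = 12.06 cm; m₂ = −d_i2/d_o2 = -0.7259.
m = m₁·m₂ = (-0.1883)(-0.7259) = +0.137.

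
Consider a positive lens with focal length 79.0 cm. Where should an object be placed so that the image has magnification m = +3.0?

52.7 cm

m = −d_i/d_o ⇒ d_i = −m·d_o.
1/f = 1/d_o + 1/d_i = 1/d_o − 1/(m·d_o) = (1 − 1/m)/d_o, so d_o = f(1 − 1/m) = (79.00)(1 − 1/(+3.0)) = 52.7 cm.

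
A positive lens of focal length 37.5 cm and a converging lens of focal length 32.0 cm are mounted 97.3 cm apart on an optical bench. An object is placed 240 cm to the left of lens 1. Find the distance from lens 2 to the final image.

81.1 cm

Lens 1: 1/d_i1 = 1/f₁ − 1/d_o1 = 1/(37.5) − 1/(240) = 0.02250, so d_i1 = 44.44 cm.
The intermediate image is 44.44 cm to the right of lens 1, which is 97.3 − (44.44) = 52.86 cm to the left of lens 2, so d_o2 = +52.86 cm.
Lens 2: 1/d_i2 = 1/f₂ − 1/d_o2 = 1/(32.0) − 1/(52.86) = 0.01233, so d_i2 = 81.1 cm.
The final image is real, 81.1 cm to the right of lens 2 (overall magnification ≈ 0.28).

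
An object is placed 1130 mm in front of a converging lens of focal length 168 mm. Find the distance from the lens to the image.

197 mm

Thin-lens equation: 1/d_i = 1/f − 1/d_o = 1/(168.0) − 1/(1130) = 0.005952 − 0.0008850 = 0.005067, so d_i = 197 mm.
The image is real, inverted and reduced, on the far side of the lens.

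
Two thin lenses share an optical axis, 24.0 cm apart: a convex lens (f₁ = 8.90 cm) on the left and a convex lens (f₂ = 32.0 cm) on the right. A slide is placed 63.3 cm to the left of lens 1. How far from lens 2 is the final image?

Lens 1: 1/d_i1 = 1/f₁ − 1/d_o1 = 1/(8.90) − 1/(63.3) = 0.09656, so d_i1 = 10.36 cm.
The intermediate image is 10.36 cm to the right of lens 1, which is 24.0 − (10.36) = 13.64 cm to the left of lens 2, so d_o2 = +13.64 cm.
Lens 2: 1/d_i2 = 1/f₂ − 1/d_o2 = 1/(32.0) − 1/(13.64) = -0.04206, so d_i2 = -23.8 cm.
The final image is virtual, 23.8 cm to the left of lens 2 (overall magnification ≈ -0.29).

23.8 cm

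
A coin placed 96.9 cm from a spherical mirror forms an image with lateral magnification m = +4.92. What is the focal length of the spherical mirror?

f = 122 cm (concave)

m = −d_i/d_o ⇒ d_i = −m·d_o = −(+4.92)·(96.9) = -476.7 cm.
1/f = 1/d_o + 1/d_i = 1/(96.9) + 1/(-476.7) = 0.008222, so f = 122 cm.
Since f is positive, the spherical mirror is concave.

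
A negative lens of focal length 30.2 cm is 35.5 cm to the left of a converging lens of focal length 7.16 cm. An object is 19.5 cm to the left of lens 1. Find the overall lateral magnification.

f₁ = −30.2 cm (diverging).
Lens 1: 1/d_i1 = 1/(-30.2) − 1/(19.5) = -0.08439, so d_i1 = -11.85 cm; m₁ = −d_i1/d_o1 = +0.6077.
d_o2 = 35.5 − (-11.85) = 47.35 cm.
Lens 2: 1/d_i2 = 1/(7.16) − 1/(47.35) = 0.1185, so d_i2 = 8.436 cm; m₂ = −d_i2/d_o2 = -0.1782.
m = m₁·m₂ = (+0.6077)(-0.1782) = -0.108.

m = -0.108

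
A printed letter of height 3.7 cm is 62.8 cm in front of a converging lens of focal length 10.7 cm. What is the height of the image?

0.760 cm

1/d_i = 1/f − 1/d_o = 1/(10.70) − 1/(62.8) = 0.07753, so d_i = 12.90 cm.
m = −d_i/d_o = -0.2054.
|h_i| = |m|·h_o = 0.2054 × 3.7 = 0.760 cm. The image is real, inverted and reduced, on the far side of the lens.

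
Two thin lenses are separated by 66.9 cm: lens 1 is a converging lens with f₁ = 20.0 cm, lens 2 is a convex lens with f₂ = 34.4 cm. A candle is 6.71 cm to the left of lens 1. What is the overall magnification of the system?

Lens 1: 1/d_i1 = 1/(20.0) − 1/(6.71) = -0.09903, so d_i1 = -10.10 cm; m₁ = −d_i1/d_o1 = +1.505.
d_o2 = 66.9 − (-10.10) = 77.00 cm.
Lens 2: 1/d_i2 = 1/(34.4) − 1/(77.00) = 0.01608, so d_i2 = 62.18 cm; m₂ = −d_i2/d_o2 = -0.8075.
m = m₁·m₂ = (+1.505)(-0.8075) = -1.22.

m = -1.22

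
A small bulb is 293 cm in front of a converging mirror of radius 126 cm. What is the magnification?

m = -0.274

f = R/2 = 126/2 = 63.00 cm.
1/d_i = 1/f − 1/d_o = 1/(63.00) − 1/(293) = 0.01246, so d_i = 80.26 cm.
m = −d_i/d_o = −(80.26)/(293) = -0.274.
The image is real, inverted and reduced, in front of the mirror.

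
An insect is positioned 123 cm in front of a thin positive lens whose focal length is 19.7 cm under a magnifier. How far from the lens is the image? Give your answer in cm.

Thin-lens equation: 1/v = 1/f − 1/u = 1/(19.70) − 1/(123) = 0.05076 − 0.008130 = 0.04263, so v = 23.5 cm.
The image is real, inverted and reduced, on the far side of the lens.

23.5 cm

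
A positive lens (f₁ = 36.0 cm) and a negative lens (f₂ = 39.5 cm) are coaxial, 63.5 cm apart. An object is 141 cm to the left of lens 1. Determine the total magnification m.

Lens 1: 1/d_i1 = 1/(36.0) − 1/(141) = 0.02069, so d_i1 = 48.34 cm; m₁ = −d_i1/d_o1 = -0.3428.
d_o2 = 63.5 − (48.34) = 15.16 cm.
f₂ = −39.5 cm (diverging).
Lens 2: 1/d_i2 = 1/(-39.5) − 1/(15.16) = -0.09128, so d_i2 = -10.96 cm; m₂ = −d_i2/d_o2 = +0.7226.
m = m₁·m₂ = (-0.3428)(+0.7226) = -0.248.

m = -0.248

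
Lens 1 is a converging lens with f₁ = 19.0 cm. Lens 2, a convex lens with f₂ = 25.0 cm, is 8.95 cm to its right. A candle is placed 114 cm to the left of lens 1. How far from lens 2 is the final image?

8.91 cm

Lens 1: 1/d_i1 = 1/f₁ − 1/d_o1 = 1/(19.0) − 1/(114) = 0.04386, so d_i1 = 22.80 cm.
The intermediate image is 22.80 cm to the right of lens 1, which lies 13.85 cm to the right of lens 2 — a virtual object — so d_o2 = −13.85 cm.
Lens 2: 1/d_i2 = 1/f₂ − 1/d_o2 = 1/(25.0) − 1/(-13.85) = 0.1122, so d_i2 = 8.91 cm.
The final image is real, 8.91 cm to the right of lens 2 (overall magnification ≈ -0.13).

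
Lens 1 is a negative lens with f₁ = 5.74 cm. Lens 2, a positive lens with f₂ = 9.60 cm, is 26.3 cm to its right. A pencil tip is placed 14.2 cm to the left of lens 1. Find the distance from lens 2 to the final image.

14.0 cm

Lens 1 is diverging, so f₁ = −5.74 cm.
Lens 1: 1/d_i1 = 1/f₁ − 1/d_o1 = 1/(-5.74) − 1/(14.2) = -0.2446, so d_i1 = -4.088 cm.
The intermediate image is 4.088 cm to the left of lens 1 (virtual), which is 26.3 − (-4.088) = 30.39 cm to the left of lens 2, so d_o2 = +30.39 cm.
Lens 2: 1/d_i2 = 1/f₂ − 1/d_o2 = 1/(9.60) − 1/(30.39) = 0.07126, so d_i2 = 14.0 cm.
The final image is real, 14.0 cm to the right of lens 2 (overall magnification ≈ -0.13).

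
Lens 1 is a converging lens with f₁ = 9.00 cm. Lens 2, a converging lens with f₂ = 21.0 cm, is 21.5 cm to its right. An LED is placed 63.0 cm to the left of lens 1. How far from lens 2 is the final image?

Lens 1: 1/d_i1 = 1/f₁ − 1/d_o1 = 1/(9.00) − 1/(63.0) = 0.09524, so d_i1 = 10.50 cm.
The intermediate image is 10.50 cm to the right of lens 1, which is 21.5 − (10.50) = 11.00 cm to the left of lens 2, so d_o2 = +11.00 cm.
Lens 2: 1/d_i2 = 1/f₂ − 1/d_o2 = 1/(21.0) − 1/(11.00) = -0.04329, so d_i2 = -23.1 cm.
The final image is virtual, 23.1 cm to the left of lens 2 (overall magnification ≈ -0.35).

23.1 cm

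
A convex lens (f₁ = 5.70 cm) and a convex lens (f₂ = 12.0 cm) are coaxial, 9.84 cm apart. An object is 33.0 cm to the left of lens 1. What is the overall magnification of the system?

Lens 1: 1/d_i1 = 1/(5.70) − 1/(33.0) = 0.1451, so d_i1 = 6.890 cm; m₁ = −d_i1/d_o1 = -0.2088.
d_o2 = 9.84 − (6.890) = 2.950 cm.
Lens 2: 1/d_i2 = 1/(12.0) − 1/(2.950) = -0.2556, so d_i2 = -3.912 cm; m₂ = −d_i2/d_o2 = +1.326.
m = m₁·m₂ = (-0.2088)(+1.326) = -0.277.

m = -0.277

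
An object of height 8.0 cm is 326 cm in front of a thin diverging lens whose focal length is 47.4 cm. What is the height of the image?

1.02 cm

For a diverging lens, f = -47.4 cm.
1/d_i = 1/f − 1/d_o = 1/(-47.40) − 1/(326) = -0.02416, so d_i = -41.38 cm.
m = −d_i/d_o = +0.1269.
|h_i| = |m|·h_o = 0.1269 × 8.0 = 1.02 cm. The image is virtual, upright and reduced, on the same side as the object.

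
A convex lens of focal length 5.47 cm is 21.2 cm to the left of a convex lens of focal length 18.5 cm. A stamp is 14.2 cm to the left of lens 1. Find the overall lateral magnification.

m = -1.87

Lens 1: 1/d_i1 = 1/(5.47) − 1/(14.2) = 0.1124, so d_i1 = 8.897 cm; m₁ = −d_i1/d_o1 = -0.6265.
d_o2 = 21.2 − (8.897) = 12.30 cm.
Lens 2: 1/d_i2 = 1/(18.5) − 1/(12.30) = -0.02725, so d_i2 = -36.70 cm; m₂ = −d_i2/d_o2 = +2.984.
m = m₁·m₂ = (-0.6265)(+2.984) = -1.87.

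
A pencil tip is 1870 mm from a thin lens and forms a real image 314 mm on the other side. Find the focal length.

f = 269 mm (converging)

Real image ⇒ d_i = +314 mm.
1/f = 1/d_o + 1/d_i = 1/(1870) + 1/(314) = 0.003719, so f = 269 mm.
Since f is positive, the thin lens is converging.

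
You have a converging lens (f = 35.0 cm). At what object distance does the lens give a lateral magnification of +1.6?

13.1 cm

m = −d_i/d_o ⇒ d_i = −m·d_o.
1/f = 1/d_o + 1/d_i = 1/d_o − 1/(m·d_o) = (1 − 1/m)/d_o, so d_o = f(1 − 1/m) = (35.00)(1 − 1/(+1.6)) = 13.1 cm.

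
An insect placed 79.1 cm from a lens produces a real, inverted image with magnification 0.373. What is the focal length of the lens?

f = 21.5 cm (converging)

m = −d_i/d_o ⇒ d_i = −m·d_o = −(-0.373)·(79.1) = 29.50 cm.
1/f = 1/d_o + 1/d_i = 1/(79.1) + 1/(29.50) = 0.04654, so f = 21.5 cm.
Since f is positive, the lens is converging.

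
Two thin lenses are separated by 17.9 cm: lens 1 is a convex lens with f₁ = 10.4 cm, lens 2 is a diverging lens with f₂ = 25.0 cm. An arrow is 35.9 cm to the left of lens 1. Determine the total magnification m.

Lens 1: 1/d_i1 = 1/(10.4) − 1/(35.9) = 0.06830, so d_i1 = 14.64 cm; m₁ = −d_i1/d_o1 = -0.4078.
d_o2 = 17.9 − (14.64) = 3.260 cm.
f₂ = −25.0 cm (diverging).
Lens 2: 1/d_i2 = 1/(-25.0) − 1/(3.260) = -0.3467, so d_i2 = -2.884 cm; m₂ = −d_i2/d_o2 = +0.8846.
m = m₁·m₂ = (-0.4078)(+0.8846) = -0.361.

m = -0.361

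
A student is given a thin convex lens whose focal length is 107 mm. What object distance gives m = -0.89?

m = −d_i/d_o ⇒ d_i = −m·d_o.
1/f = 1/d_o + 1/d_i = 1/d_o − 1/(m·d_o) = (1 − 1/m)/d_o, so d_o = f(1 − 1/m) = (107.0)(1 − 1/(-0.89)) = 227 mm.

227 mm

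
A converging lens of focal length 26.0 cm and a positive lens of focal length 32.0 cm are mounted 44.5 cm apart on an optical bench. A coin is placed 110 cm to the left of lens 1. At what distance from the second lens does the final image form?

15.5 cm

Lens 1: 1/d_i1 = 1/f₁ − 1/d_o1 = 1/(26.0) − 1/(110) = 0.02937, so d_i1 = 34.05 cm.
The intermediate image is 34.05 cm to the right of lens 1, which is 44.5 − (34.05) = 10.45 cm to the left of lens 2, so d_o2 = +10.45 cm.
Lens 2: 1/d_i2 = 1/f₂ − 1/d_o2 = 1/(32.0) − 1/(10.45) = -0.06444, so d_i2 = -15.5 cm.
The final image is virtual, 15.5 cm to the left of lens 2 (overall magnification ≈ -0.46).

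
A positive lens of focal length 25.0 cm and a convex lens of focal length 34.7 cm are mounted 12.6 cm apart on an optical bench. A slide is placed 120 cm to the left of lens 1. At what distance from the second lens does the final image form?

Lens 1: 1/d_i1 = 1/f₁ − 1/d_o1 = 1/(25.0) − 1/(120) = 0.03167, so d_i1 = 31.58 cm.
The intermediate image is 31.58 cm to the right of lens 1, which lies 18.98 cm to the right of lens 2 — a virtual object — so d_o2 = −18.98 cm.
Lens 2: 1/d_i2 = 1/f₂ − 1/d_o2 = 1/(34.7) − 1/(-18.98) = 0.08151, so d_i2 = 12.3 cm.
The final image is real, 12.3 cm to the right of lens 2 (overall magnification ≈ -0.17).

12.3 cm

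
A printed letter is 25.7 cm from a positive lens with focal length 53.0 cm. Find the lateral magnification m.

1/d_i = 1/f − 1/d_o = 1/(53.00) − 1/(25.7) = -0.02004, so d_i = -49.89 cm.
m = −d_i/d_o = −(-49.89)/(25.7) = +1.94.
The image is virtual, upright and enlarged, on the same side as the object.

m = +1.94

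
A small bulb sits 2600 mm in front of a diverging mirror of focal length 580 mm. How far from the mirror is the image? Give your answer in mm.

For a diverging mirror, f = -580 mm.
Mirror equation: 1/s_i = 1/f − 1/s_o = 1/(-580.0) − 1/(2600) = -0.001724 − 0.0003846 = -0.002109, so s_i = -474 mm.
The image is virtual, upright and reduced, behind the mirror.

474 mm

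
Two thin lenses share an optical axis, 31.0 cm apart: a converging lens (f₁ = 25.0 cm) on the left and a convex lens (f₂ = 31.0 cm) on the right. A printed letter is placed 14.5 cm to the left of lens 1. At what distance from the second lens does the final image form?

58.8 cm

Lens 1: 1/d_i1 = 1/f₁ − 1/d_o1 = 1/(25.0) − 1/(14.5) = -0.02897, so d_i1 = -34.52 cm.
The intermediate image is 34.52 cm to the left of lens 1 (virtual), which is 31.0 − (-34.52) = 65.52 cm to the left of lens 2, so d_o2 = +65.52 cm.
Lens 2: 1/d_i2 = 1/f₂ − 1/d_o2 = 1/(31.0) − 1/(65.52) = 0.01700, so d_i2 = 58.8 cm.
The final image is real, 58.8 cm to the right of lens 2 (overall magnification ≈ -2.1).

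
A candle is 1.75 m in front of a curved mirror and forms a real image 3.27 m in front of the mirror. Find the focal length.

f = 1.14 m (concave)

Real image ⇒ d_i = +3.27 m.
1/f = 1/d_o + 1/d_i = 1/(1.75) + 1/(3.27) = 0.8772, so f = 1.14 m.
Since f is positive, the curved mirror is concave.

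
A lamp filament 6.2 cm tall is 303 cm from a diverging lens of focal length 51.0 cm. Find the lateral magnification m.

m = +0.144

For a diverging lens, f = -51.0 cm.
1/d_i = 1/f − 1/d_o = 1/(-51.00) − 1/(303) = -0.02291, so d_i = -43.65 cm.
m = −d_i/d_o = −(-43.65)/(303) = +0.144.
The image is virtual, upright and reduced, on the same side as the object.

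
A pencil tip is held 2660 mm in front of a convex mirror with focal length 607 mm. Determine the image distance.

494 mm

For a convex mirror, f = -607 mm.
Mirror equation: 1/s_i = 1/f − 1/s_o = 1/(-607.0) − 1/(2660) = -0.001647 − 0.0003759 = -0.002023, so s_i = -494 mm.
The image is virtual, upright and reduced, behind the mirror.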